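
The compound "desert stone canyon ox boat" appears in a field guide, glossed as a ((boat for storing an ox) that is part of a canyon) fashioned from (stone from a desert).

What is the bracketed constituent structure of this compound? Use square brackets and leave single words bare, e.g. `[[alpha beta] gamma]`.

Overall it is a kind of boat (specifically "canyon ox boat"); the modifier is "desert stone".
"desert stone" → head "stone", modifier "desert".
"canyon ox boat" → head "boat" (specifically "ox boat"), modifier "canyon".
"ox boat" → head "boat", modifier "ox".
Putting it together: [[desert stone] [canyon [ox boat]]].

[[desert stone] [canyon [ox boat]]]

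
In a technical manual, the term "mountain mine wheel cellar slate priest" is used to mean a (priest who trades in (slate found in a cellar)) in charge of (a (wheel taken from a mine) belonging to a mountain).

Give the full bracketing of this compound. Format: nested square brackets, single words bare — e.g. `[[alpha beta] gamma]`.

Whole compound: head "priest" (specifically "cellar slate priest"), modifier "mountain mine wheel".
Inside "mountain mine wheel": head "wheel" (specifically "mine wheel"), modifier "mountain".
Inside "mine wheel": head "wheel", modifier "mine".
Inside "cellar slate priest": head "priest", modifier "cellar slate".
Inside "cellar slate": head "slate", modifier "cellar".
Putting it together: [[mountain [mine wheel]] [[cellar slate] priest]].

[[mountain [mine wheel]] [[cellar slate] priest]]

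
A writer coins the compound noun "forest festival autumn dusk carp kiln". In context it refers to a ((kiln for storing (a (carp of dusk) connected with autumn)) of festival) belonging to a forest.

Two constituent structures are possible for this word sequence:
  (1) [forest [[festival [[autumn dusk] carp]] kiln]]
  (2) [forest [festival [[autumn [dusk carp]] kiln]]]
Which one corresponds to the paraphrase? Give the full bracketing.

[forest [festival [[autumn [dusk carp]] kiln]]]

The paraphrase's head is the "kiln" part ("festival autumn dusk carp kiln"); its modifier is "forest".
That top-level split, carried through the inner groups, gives [forest [festival [[autumn [dusk carp]] kiln]]].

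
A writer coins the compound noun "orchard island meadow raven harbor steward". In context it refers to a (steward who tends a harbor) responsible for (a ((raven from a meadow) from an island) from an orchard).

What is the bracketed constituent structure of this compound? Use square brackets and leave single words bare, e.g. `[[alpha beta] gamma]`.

The outermost head in the paraphrase is "steward" (specifically "harbor steward"), modified by "orchard island meadow raven".
Inside "orchard island meadow raven": head "raven" (specifically "island meadow raven"), modifier "orchard".
Inside "island meadow raven": head "raven" (specifically "meadow raven"), modifier "island".
Inside "meadow raven": head "raven", modifier "meadow".
Inside "harbor steward": head "steward", modifier "harbor".
Putting it together: [[orchard [island [meadow raven]]] [harbor steward]].

[[orchard [island [meadow raven]]] [harbor steward]]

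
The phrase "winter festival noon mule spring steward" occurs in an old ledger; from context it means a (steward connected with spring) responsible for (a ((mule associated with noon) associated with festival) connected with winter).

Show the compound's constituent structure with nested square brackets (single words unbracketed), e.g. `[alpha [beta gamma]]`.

[[winter [festival [noon mule]]] [spring steward]]

At the top level: head "steward" (specifically "spring steward"); modifier "winter festival noon mule".
Within "winter festival noon mule", the head is "mule" (specifically "festival noon mule") and the modifier is "winter".
Within "festival noon mule", the head is "mule" (specifically "noon mule") and the modifier is "festival".
Within "noon mule", the head is "mule" and the modifier is "noon".
Within "spring steward", the head is "steward" and the modifier is "spring".
So the structure is [[winter [festival [noon mule]]] [spring steward]].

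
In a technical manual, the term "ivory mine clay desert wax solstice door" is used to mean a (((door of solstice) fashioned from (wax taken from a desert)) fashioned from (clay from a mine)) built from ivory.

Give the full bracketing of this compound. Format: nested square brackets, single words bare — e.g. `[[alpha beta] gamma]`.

[ivory [[mine clay] [[desert wax] [solstice door]]]]

Whole compound: head "door" (specifically "mine clay desert wax solstice door"), modifier "ivory".
"mine clay desert wax solstice door" → head "door" (specifically "desert wax solstice door"), modifier "mine clay".
"mine clay" → head "clay", modifier "mine".
"desert wax solstice door" → head "door" (specifically "solstice door"), modifier "desert wax".
"desert wax" → head "wax", modifier "desert".
"solstice door" → head "door", modifier "solstice".
Assembled: [ivory [[mine clay] [[desert wax] [solstice door]]]].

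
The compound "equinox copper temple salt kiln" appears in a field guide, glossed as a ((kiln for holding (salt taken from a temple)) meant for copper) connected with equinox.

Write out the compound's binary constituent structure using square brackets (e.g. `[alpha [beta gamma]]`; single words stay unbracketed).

[equinox [copper [[temple salt] kiln]]]

The outermost head in the paraphrase is "kiln" (specifically "copper temple salt kiln"), modified by "equinox".
Inside "copper temple salt kiln": head "kiln" (specifically "temple salt kiln"), modifier "copper".
Inside "temple salt kiln": head "kiln", modifier "temple salt".
Inside "temple salt": head "salt", modifier "temple".
Putting it together: [equinox [copper [[temple salt] kiln]]].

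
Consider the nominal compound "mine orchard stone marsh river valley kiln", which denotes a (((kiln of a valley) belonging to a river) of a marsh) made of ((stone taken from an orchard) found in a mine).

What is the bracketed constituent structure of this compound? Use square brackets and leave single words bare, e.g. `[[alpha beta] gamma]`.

[[mine [orchard stone]] [marsh [river [valley kiln]]]]

The outermost head in the paraphrase is "kiln" (specifically "marsh river valley kiln"), modified by "mine orchard stone".
Within "mine orchard stone", the head is "stone" (specifically "orchard stone") and the modifier is "mine".
Within "orchard stone", the head is "stone" and the modifier is "orchard".
Within "marsh river valley kiln", the head is "kiln" (specifically "river valley kiln") and the modifier is "marsh".
Within "river valley kiln", the head is "kiln" (specifically "valley kiln") and the modifier is "river".
Within "valley kiln", the head is "kiln" and the modifier is "valley".
So the structure is [[mine [orchard stone]] [marsh [river [valley kiln]]]].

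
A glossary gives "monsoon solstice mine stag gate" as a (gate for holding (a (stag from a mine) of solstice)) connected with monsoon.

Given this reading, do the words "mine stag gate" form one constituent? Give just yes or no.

The top-level split is [monsoon] [solstice mine stag gate]; the full structure is [monsoon [[solstice [mine stag]] gate]].
"mine stag gate" straddles a constituent boundary, so it is not a single unit.

no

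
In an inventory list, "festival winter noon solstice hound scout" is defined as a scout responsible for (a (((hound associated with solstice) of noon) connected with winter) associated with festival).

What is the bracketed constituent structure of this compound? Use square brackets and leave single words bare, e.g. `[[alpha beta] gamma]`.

Whole compound: head "scout", modifier "festival winter noon solstice hound".
Within "festival winter noon solstice hound", the head is "hound" (specifically "winter noon solstice hound") and the modifier is "festival".
Within "winter noon solstice hound", the head is "hound" (specifically "noon solstice hound") and the modifier is "winter".
Within "noon solstice hound", the head is "hound" (specifically "solstice hound") and the modifier is "noon".
Within "solstice hound", the head is "hound" and the modifier is "solstice".
So the structure is [[festival [winter [noon [solstice hound]]]] scout].

[[festival [winter [noon [solstice hound]]]] scout]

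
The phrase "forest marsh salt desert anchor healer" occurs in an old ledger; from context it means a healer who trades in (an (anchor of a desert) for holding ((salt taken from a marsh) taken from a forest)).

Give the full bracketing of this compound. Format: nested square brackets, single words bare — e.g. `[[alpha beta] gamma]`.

Whole compound: head "healer", modifier "forest marsh salt desert anchor".
Inside "forest marsh salt desert anchor": head "anchor" (specifically "desert anchor"), modifier "forest marsh salt".
Inside "forest marsh salt": head "salt" (specifically "marsh salt"), modifier "forest".
Inside "marsh salt": head "salt", modifier "marsh".
Inside "desert anchor": head "anchor", modifier "desert".
Assembled: [[[forest [marsh salt]] [desert anchor]] healer].

[[[forest [marsh salt]] [desert anchor]] healer]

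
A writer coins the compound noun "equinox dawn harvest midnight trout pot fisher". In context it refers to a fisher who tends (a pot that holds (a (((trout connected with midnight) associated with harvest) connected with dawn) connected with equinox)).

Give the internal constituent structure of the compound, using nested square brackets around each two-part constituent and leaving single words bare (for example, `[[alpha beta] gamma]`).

[[[equinox [dawn [harvest [midnight trout]]]] pot] fisher]

Whole compound: head "fisher", modifier "equinox dawn harvest midnight trout pot".
Inside "equinox dawn harvest midnight trout pot": head "pot", modifier "equinox dawn harvest midnight trout".
Inside "equinox dawn harvest midnight trout": head "trout" (specifically "dawn harvest midnight trout"), modifier "equinox".
Inside "dawn harvest midnight trout": head "trout" (specifically "harvest midnight trout"), modifier "dawn".
Inside "harvest midnight trout": head "trout" (specifically "midnight trout"), modifier "harvest".
Inside "midnight trout": head "trout", modifier "midnight".
Assembled: [[[equinox [dawn [harvest [midnight trout]]]] pot] fisher].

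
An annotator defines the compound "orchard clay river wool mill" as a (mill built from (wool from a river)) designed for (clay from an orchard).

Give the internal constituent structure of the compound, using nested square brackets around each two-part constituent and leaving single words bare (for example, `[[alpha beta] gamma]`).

At the top level: head "mill" (specifically "river wool mill"); modifier "orchard clay".
Within "orchard clay", the head is "clay" and the modifier is "orchard".
Within "river wool mill", the head is "mill" and the modifier is "river wool".
Within "river wool", the head is "wool" and the modifier is "river".
Putting it together: [[orchard clay] [[river wool] mill]].

[[orchard clay] [[river wool] mill]]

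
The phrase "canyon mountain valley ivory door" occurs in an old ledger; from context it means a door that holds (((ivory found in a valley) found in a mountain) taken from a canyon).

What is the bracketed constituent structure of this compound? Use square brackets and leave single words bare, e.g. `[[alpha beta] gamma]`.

The outermost head in the paraphrase is "door", modified by "canyon mountain valley ivory".
"canyon mountain valley ivory" → head "ivory" (specifically "mountain valley ivory"), modifier "canyon".
"mountain valley ivory" → head "ivory" (specifically "valley ivory"), modifier "mountain".
"valley ivory" → head "ivory", modifier "valley".
Assembled: [[canyon [mountain [valley ivory]]] door].

[[canyon [mountain [valley ivory]]] door]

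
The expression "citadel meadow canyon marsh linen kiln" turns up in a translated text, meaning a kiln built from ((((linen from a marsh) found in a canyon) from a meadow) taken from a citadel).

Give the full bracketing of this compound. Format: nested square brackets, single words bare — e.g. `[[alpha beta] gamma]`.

[[citadel [meadow [canyon [marsh linen]]]] kiln]

Whole compound: head "kiln", modifier "citadel meadow canyon marsh linen".
Inside "citadel meadow canyon marsh linen": head "linen" (specifically "meadow canyon marsh linen"), modifier "citadel".
Inside "meadow canyon marsh linen": head "linen" (specifically "canyon marsh linen"), modifier "meadow".
Inside "canyon marsh linen": head "linen" (specifically "marsh linen"), modifier "canyon".
Inside "marsh linen": head "linen", modifier "marsh".
Assembled: [[citadel [meadow [canyon [marsh linen]]]] kiln].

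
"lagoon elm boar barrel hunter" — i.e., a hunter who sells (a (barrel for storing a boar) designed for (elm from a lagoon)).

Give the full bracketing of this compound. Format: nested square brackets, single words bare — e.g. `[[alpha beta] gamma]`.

[[[lagoon elm] [boar barrel]] hunter]

At the top level: head "hunter"; modifier "lagoon elm boar barrel".
Within "lagoon elm boar barrel", the head is "barrel" (specifically "boar barrel") and the modifier is "lagoon elm".
Within "lagoon elm", the head is "elm" and the modifier is "lagoon".
Within "boar barrel", the head is "barrel" and the modifier is "boar".
So the structure is [[[lagoon elm] [boar barrel]] hunter].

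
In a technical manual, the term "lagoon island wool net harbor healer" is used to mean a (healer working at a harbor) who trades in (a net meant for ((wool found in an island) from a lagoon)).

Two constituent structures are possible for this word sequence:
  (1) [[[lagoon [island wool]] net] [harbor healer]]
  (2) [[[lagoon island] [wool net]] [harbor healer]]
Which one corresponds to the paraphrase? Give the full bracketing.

The paraphrase's head is the "healer" part ("harbor healer"); its modifier is "lagoon island wool net".
That top-level split, carried through the inner groups, gives [[[lagoon [island wool]] net] [harbor healer]].

[[[lagoon [island wool]] net] [harbor healer]]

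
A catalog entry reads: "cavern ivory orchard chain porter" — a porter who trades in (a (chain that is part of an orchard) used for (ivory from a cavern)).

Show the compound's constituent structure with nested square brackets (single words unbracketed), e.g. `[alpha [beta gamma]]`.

[[[cavern ivory] [orchard chain]] porter]

At the top level: head "porter"; modifier "cavern ivory orchard chain".
"cavern ivory orchard chain" → head "chain" (specifically "orchard chain"), modifier "cavern ivory".
"cavern ivory" → head "ivory", modifier "cavern".
"orchard chain" → head "chain", modifier "orchard".
Putting it together: [[[cavern ivory] [orchard chain]] porter].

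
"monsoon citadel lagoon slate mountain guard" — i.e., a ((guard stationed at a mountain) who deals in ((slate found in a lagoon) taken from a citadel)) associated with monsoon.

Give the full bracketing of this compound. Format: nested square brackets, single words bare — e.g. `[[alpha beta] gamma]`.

[monsoon [[citadel [lagoon slate]] [mountain guard]]]

The outermost head in the paraphrase is "guard" (specifically "citadel lagoon slate mountain guard"), modified by "monsoon".
Inside "citadel lagoon slate mountain guard": head "guard" (specifically "mountain guard"), modifier "citadel lagoon slate".
Inside "citadel lagoon slate": head "slate" (specifically "lagoon slate"), modifier "citadel".
Inside "lagoon slate": head "slate", modifier "lagoon".
Inside "mountain guard": head "guard", modifier "mountain".
Putting it together: [monsoon [[citadel [lagoon slate]] [mountain guard]]].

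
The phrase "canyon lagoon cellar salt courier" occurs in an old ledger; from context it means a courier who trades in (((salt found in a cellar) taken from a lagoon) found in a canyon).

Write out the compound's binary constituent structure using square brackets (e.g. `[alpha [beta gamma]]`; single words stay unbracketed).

At the top level: head "courier"; modifier "canyon lagoon cellar salt".
Within "canyon lagoon cellar salt", the head is "salt" (specifically "lagoon cellar salt") and the modifier is "canyon".
Within "lagoon cellar salt", the head is "salt" (specifically "cellar salt") and the modifier is "lagoon".
Within "cellar salt", the head is "salt" and the modifier is "cellar".
Putting it together: [[canyon [lagoon [cellar salt]]] courier].

[[canyon [lagoon [cellar salt]]] courier]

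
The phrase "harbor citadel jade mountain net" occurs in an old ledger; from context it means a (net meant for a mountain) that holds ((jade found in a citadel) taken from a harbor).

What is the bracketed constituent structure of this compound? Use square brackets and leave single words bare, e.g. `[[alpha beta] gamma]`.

[[harbor [citadel jade]] [mountain net]]

The outermost head in the paraphrase is "net" (specifically "mountain net"), modified by "harbor citadel jade".
Within "harbor citadel jade", the head is "jade" (specifically "citadel jade") and the modifier is "harbor".
Within "citadel jade", the head is "jade" and the modifier is "citadel".
Within "mountain net", the head is "net" and the modifier is "mountain".
Assembled: [[harbor [citadel jade]] [mountain net]].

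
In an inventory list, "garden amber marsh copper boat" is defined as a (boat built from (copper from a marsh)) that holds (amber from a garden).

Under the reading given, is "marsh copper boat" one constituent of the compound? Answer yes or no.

The paraphrase groups the words so that "marsh copper boat" is one unit: it corresponds to a single parenthesized sub-phrase.
The full structure is [[garden amber] [[marsh copper] boat]], in which [marsh copper boat] is a constituent.

yes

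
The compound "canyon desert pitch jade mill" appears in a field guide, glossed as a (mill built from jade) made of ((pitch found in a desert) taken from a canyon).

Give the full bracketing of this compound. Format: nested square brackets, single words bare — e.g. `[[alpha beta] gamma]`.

[[canyon [desert pitch]] [jade mill]]

Overall it is a kind of mill (specifically "jade mill"); the modifier is "canyon desert pitch".
Inside "canyon desert pitch": head "pitch" (specifically "desert pitch"), modifier "canyon".
Inside "desert pitch": head "pitch", modifier "desert".
Inside "jade mill": head "mill", modifier "jade".
Assembled: [[canyon [desert pitch]] [jade mill]].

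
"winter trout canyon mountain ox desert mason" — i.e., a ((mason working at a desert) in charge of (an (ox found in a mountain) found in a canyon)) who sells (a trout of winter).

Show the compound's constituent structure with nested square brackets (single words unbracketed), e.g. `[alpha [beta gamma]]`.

Overall it is a kind of mason (specifically "canyon mountain ox desert mason"); the modifier is "winter trout".
Inside "winter trout": head "trout", modifier "winter".
Inside "canyon mountain ox desert mason": head "mason" (specifically "desert mason"), modifier "canyon mountain ox".
Inside "canyon mountain ox": head "ox" (specifically "mountain ox"), modifier "canyon".
Inside "mountain ox": head "ox", modifier "mountain".
Inside "desert mason": head "mason", modifier "desert".
Assembled: [[winter trout] [[canyon [mountain ox]] [desert mason]]].

[[winter trout] [[canyon [mountain ox]] [desert mason]]]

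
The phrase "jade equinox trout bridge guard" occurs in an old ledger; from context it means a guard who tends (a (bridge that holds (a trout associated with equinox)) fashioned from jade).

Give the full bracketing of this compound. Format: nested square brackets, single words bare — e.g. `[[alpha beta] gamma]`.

At the top level: head "guard"; modifier "jade equinox trout bridge".
Within "jade equinox trout bridge", the head is "bridge" (specifically "equinox trout bridge") and the modifier is "jade".
Within "equinox trout bridge", the head is "bridge" and the modifier is "equinox trout".
Within "equinox trout", the head is "trout" and the modifier is "equinox".
Putting it together: [[jade [[equinox trout] bridge]] guard].

[[jade [[equinox trout] bridge]] guard]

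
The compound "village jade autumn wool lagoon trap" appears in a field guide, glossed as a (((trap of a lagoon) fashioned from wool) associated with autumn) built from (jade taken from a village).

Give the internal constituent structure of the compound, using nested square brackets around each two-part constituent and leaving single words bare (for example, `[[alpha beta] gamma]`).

The outermost head in the paraphrase is "trap" (specifically "autumn wool lagoon trap"), modified by "village jade".
Within "village jade", the head is "jade" and the modifier is "village".
Within "autumn wool lagoon trap", the head is "trap" (specifically "wool lagoon trap") and the modifier is "autumn".
Within "wool lagoon trap", the head is "trap" (specifically "lagoon trap") and the modifier is "wool".
Within "lagoon trap", the head is "trap" and the modifier is "lagoon".
Assembled: [[village jade] [autumn [wool [lagoon trap]]]].

[[village jade] [autumn [wool [lagoon trap]]]]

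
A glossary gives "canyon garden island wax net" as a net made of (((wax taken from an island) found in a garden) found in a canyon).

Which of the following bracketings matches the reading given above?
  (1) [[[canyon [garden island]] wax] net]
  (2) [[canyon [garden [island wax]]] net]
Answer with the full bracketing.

The paraphrase's head is the "net" part ("net"); its modifier is "canyon garden island wax".
That top-level split, carried through the inner groups, gives [[canyon [garden [island wax]]] net].

[[canyon [garden [island wax]]] net]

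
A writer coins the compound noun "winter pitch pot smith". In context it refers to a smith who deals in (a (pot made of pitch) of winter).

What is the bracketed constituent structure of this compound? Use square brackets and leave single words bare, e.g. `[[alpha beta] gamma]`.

[[winter [pitch pot]] smith]

Overall it is a kind of smith; the modifier is "winter pitch pot".
"winter pitch pot" → head "pot" (specifically "pitch pot"), modifier "winter".
"pitch pot" → head "pot", modifier "pitch".
So the structure is [[winter [pitch pot]] smith].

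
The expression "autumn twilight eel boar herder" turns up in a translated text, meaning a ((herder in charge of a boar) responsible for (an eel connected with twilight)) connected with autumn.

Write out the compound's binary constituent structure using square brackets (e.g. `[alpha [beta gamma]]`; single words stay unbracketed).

[autumn [[twilight eel] [boar herder]]]

Overall it is a kind of herder (specifically "twilight eel boar herder"); the modifier is "autumn".
"twilight eel boar herder" → head "herder" (specifically "boar herder"), modifier "twilight eel".
"twilight eel" → head "eel", modifier "twilight".
"boar herder" → head "herder", modifier "boar".
Putting it together: [autumn [[twilight eel] [boar herder]]].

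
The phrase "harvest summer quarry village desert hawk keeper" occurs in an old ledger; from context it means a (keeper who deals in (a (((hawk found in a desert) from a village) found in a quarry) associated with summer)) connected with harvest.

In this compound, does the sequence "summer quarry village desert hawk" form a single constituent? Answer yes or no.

yes

The paraphrase groups the words so that "summer quarry village desert hawk" is one unit: it corresponds to a single parenthesized sub-phrase.
The full structure is [harvest [[summer [quarry [village [desert hawk]]]] keeper]], in which [summer quarry village desert hawk] is a constituent.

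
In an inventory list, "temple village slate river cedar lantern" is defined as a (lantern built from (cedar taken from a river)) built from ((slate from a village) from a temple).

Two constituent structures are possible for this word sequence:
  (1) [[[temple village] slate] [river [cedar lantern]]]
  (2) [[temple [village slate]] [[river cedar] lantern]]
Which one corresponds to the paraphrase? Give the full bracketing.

The paraphrase's head is the "lantern" part ("river cedar lantern"); its modifier is "temple village slate".
That top-level split, carried through the inner groups, gives [[temple [village slate]] [[river cedar] lantern]].

[[temple [village slate]] [[river cedar] lantern]]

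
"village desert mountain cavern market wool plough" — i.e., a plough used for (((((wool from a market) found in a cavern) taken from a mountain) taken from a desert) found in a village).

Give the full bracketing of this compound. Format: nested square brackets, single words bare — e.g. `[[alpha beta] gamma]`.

Overall it is a kind of plough; the modifier is "village desert mountain cavern market wool".
"village desert mountain cavern market wool" → head "wool" (specifically "desert mountain cavern market wool"), modifier "village".
"desert mountain cavern market wool" → head "wool" (specifically "mountain cavern market wool"), modifier "desert".
"mountain cavern market wool" → head "wool" (specifically "cavern market wool"), modifier "mountain".
"cavern market wool" → head "wool" (specifically "market wool"), modifier "cavern".
"market wool" → head "wool", modifier "market".
Putting it together: [[village [desert [mountain [cavern [market wool]]]]] plough].

[[village [desert [mountain [cavern [market wool]]]]] plough]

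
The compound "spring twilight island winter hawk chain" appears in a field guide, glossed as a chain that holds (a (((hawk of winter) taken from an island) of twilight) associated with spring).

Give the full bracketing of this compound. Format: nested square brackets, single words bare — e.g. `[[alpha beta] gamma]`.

Overall it is a kind of chain; the modifier is "spring twilight island winter hawk".
Within "spring twilight island winter hawk", the head is "hawk" (specifically "twilight island winter hawk") and the modifier is "spring".
Within "twilight island winter hawk", the head is "hawk" (specifically "island winter hawk") and the modifier is "twilight".
Within "island winter hawk", the head is "hawk" (specifically "winter hawk") and the modifier is "island".
Within "winter hawk", the head is "hawk" and the modifier is "winter".
So the structure is [[spring [twilight [island [winter hawk]]]] chain].

[[spring [twilight [island [winter hawk]]]] chain]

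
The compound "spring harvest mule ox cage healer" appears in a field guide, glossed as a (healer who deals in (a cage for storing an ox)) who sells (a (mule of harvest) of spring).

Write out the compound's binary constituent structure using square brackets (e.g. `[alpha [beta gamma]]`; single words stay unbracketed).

[[spring [harvest mule]] [[ox cage] healer]]

Overall it is a kind of healer (specifically "ox cage healer"); the modifier is "spring harvest mule".
Within "spring harvest mule", the head is "mule" (specifically "harvest mule") and the modifier is "spring".
Within "harvest mule", the head is "mule" and the modifier is "harvest".
Within "ox cage healer", the head is "healer" and the modifier is "ox cage".
Within "ox cage", the head is "cage" and the modifier is "ox".
So the structure is [[spring [harvest mule]] [[ox cage] healer]].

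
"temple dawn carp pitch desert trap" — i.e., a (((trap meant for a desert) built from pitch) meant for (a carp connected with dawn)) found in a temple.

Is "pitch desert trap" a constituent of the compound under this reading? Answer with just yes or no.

yes

The paraphrase groups the words so that "pitch desert trap" is one unit: it corresponds to a single parenthesized sub-phrase.
The full structure is [temple [[dawn carp] [pitch [desert trap]]]], in which [pitch desert trap] is a constituent.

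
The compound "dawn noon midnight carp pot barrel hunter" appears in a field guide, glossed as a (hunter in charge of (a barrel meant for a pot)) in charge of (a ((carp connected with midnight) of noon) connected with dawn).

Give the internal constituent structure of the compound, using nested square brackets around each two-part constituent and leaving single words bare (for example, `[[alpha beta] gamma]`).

[[dawn [noon [midnight carp]]] [[pot barrel] hunter]]

At the top level: head "hunter" (specifically "pot barrel hunter"); modifier "dawn noon midnight carp".
Inside "dawn noon midnight carp": head "carp" (specifically "noon midnight carp"), modifier "dawn".
Inside "noon midnight carp": head "carp" (specifically "midnight carp"), modifier "noon".
Inside "midnight carp": head "carp", modifier "midnight".
Inside "pot barrel hunter": head "hunter", modifier "pot barrel".
Inside "pot barrel": head "barrel", modifier "pot".
So the structure is [[dawn [noon [midnight carp]]] [[pot barrel] hunter]].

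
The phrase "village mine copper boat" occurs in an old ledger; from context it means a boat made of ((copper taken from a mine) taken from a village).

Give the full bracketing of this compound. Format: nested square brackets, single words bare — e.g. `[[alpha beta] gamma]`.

[[village [mine copper]] boat]

Overall it is a kind of boat; the modifier is "village mine copper".
Inside "village mine copper": head "copper" (specifically "mine copper"), modifier "village".
Inside "mine copper": head "copper", modifier "mine".
So the structure is [[village [mine copper]] boat].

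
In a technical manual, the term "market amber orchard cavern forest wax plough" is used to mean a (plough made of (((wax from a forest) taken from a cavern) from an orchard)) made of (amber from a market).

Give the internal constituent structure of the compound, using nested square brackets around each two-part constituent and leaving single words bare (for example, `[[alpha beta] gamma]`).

The outermost head in the paraphrase is "plough" (specifically "orchard cavern forest wax plough"), modified by "market amber".
Within "market amber", the head is "amber" and the modifier is "market".
Within "orchard cavern forest wax plough", the head is "plough" and the modifier is "orchard cavern forest wax".
Within "orchard cavern forest wax", the head is "wax" (specifically "cavern forest wax") and the modifier is "orchard".
Within "cavern forest wax", the head is "wax" (specifically "forest wax") and the modifier is "cavern".
Within "forest wax", the head is "wax" and the modifier is "forest".
Assembled: [[market amber] [[orchard [cavern [forest wax]]] plough]].

[[market amber] [[orchard [cavern [forest wax]]] plough]]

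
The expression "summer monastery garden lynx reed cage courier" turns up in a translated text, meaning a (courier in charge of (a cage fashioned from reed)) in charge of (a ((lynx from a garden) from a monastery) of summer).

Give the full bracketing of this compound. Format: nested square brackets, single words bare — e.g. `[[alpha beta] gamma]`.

At the top level: head "courier" (specifically "reed cage courier"); modifier "summer monastery garden lynx".
"summer monastery garden lynx" → head "lynx" (specifically "monastery garden lynx"), modifier "summer".
"monastery garden lynx" → head "lynx" (specifically "garden lynx"), modifier "monastery".
"garden lynx" → head "lynx", modifier "garden".
"reed cage courier" → head "courier", modifier "reed cage".
"reed cage" → head "cage", modifier "reed".
Putting it together: [[summer [monastery [garden lynx]]] [[reed cage] courier]].

[[summer [monastery [garden lynx]]] [[reed cage] courier]]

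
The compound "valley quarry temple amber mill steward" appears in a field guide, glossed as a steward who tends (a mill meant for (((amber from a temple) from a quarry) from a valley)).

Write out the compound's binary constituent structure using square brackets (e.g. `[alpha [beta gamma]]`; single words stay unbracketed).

Whole compound: head "steward", modifier "valley quarry temple amber mill".
"valley quarry temple amber mill" → head "mill", modifier "valley quarry temple amber".
"valley quarry temple amber" → head "amber" (specifically "quarry temple amber"), modifier "valley".
"quarry temple amber" → head "amber" (specifically "temple amber"), modifier "quarry".
"temple amber" → head "amber", modifier "temple".
Putting it together: [[[valley [quarry [temple amber]]] mill] steward].

[[[valley [quarry [temple amber]]] mill] steward]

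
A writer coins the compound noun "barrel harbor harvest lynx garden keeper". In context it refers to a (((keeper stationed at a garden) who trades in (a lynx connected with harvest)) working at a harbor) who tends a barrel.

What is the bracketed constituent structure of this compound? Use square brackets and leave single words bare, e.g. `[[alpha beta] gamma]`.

Whole compound: head "keeper" (specifically "harbor harvest lynx garden keeper"), modifier "barrel".
"harbor harvest lynx garden keeper" → head "keeper" (specifically "harvest lynx garden keeper"), modifier "harbor".
"harvest lynx garden keeper" → head "keeper" (specifically "garden keeper"), modifier "harvest lynx".
"harvest lynx" → head "lynx", modifier "harvest".
"garden keeper" → head "keeper", modifier "garden".
Assembled: [barrel [harbor [[harvest lynx] [garden keeper]]]].

[barrel [harbor [[harvest lynx] [garden keeper]]]]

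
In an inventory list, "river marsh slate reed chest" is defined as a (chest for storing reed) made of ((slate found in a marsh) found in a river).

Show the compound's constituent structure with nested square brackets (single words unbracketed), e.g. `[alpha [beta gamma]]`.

[[river [marsh slate]] [reed chest]]

At the top level: head "chest" (specifically "reed chest"); modifier "river marsh slate".
Inside "river marsh slate": head "slate" (specifically "marsh slate"), modifier "river".
Inside "marsh slate": head "slate", modifier "marsh".
Inside "reed chest": head "chest", modifier "reed".
Assembled: [[river [marsh slate]] [reed chest]].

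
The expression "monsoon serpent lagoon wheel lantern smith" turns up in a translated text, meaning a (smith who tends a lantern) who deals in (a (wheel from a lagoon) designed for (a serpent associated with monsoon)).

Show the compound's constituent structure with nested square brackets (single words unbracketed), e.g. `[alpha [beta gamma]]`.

[[[monsoon serpent] [lagoon wheel]] [lantern smith]]

The outermost head in the paraphrase is "smith" (specifically "lantern smith"), modified by "monsoon serpent lagoon wheel".
Within "monsoon serpent lagoon wheel", the head is "wheel" (specifically "lagoon wheel") and the modifier is "monsoon serpent".
Within "monsoon serpent", the head is "serpent" and the modifier is "monsoon".
Within "lagoon wheel", the head is "wheel" and the modifier is "lagoon".
Within "lantern smith", the head is "smith" and the modifier is "lantern".
Putting it together: [[[monsoon serpent] [lagoon wheel]] [lantern smith]].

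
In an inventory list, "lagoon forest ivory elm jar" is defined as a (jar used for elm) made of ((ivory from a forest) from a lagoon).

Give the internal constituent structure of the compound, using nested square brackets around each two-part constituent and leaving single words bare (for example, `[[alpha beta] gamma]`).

[[lagoon [forest ivory]] [elm jar]]

Whole compound: head "jar" (specifically "elm jar"), modifier "lagoon forest ivory".
Inside "lagoon forest ivory": head "ivory" (specifically "forest ivory"), modifier "lagoon".
Inside "forest ivory": head "ivory", modifier "forest".
Inside "elm jar": head "jar", modifier "elm".
Putting it together: [[lagoon [forest ivory]] [elm jar]].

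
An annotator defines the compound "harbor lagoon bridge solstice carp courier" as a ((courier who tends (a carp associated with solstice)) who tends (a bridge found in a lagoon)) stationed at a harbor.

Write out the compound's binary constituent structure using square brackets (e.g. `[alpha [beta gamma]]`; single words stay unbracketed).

Overall it is a kind of courier (specifically "lagoon bridge solstice carp courier"); the modifier is "harbor".
Inside "lagoon bridge solstice carp courier": head "courier" (specifically "solstice carp courier"), modifier "lagoon bridge".
Inside "lagoon bridge": head "bridge", modifier "lagoon".
Inside "solstice carp courier": head "courier", modifier "solstice carp".
Inside "solstice carp": head "carp", modifier "solstice".
Assembled: [harbor [[lagoon bridge] [[solstice carp] courier]]].

[harbor [[lagoon bridge] [[solstice carp] courier]]]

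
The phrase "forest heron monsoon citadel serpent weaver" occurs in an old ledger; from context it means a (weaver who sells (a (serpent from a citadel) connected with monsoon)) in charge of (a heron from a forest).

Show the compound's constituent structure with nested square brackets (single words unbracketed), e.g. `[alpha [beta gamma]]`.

Whole compound: head "weaver" (specifically "monsoon citadel serpent weaver"), modifier "forest heron".
Inside "forest heron": head "heron", modifier "forest".
Inside "monsoon citadel serpent weaver": head "weaver", modifier "monsoon citadel serpent".
Inside "monsoon citadel serpent": head "serpent" (specifically "citadel serpent"), modifier "monsoon".
Inside "citadel serpent": head "serpent", modifier "citadel".
Putting it together: [[forest heron] [[monsoon [citadel serpent]] weaver]].

[[forest heron] [[monsoon [citadel serpent]] weaver]]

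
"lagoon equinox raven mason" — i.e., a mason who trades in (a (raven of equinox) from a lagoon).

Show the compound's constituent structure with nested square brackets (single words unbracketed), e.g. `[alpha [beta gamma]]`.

[[lagoon [equinox raven]] mason]

The outermost head in the paraphrase is "mason", modified by "lagoon equinox raven".
Inside "lagoon equinox raven": head "raven" (specifically "equinox raven"), modifier "lagoon".
Inside "equinox raven": head "raven", modifier "equinox".
Putting it together: [[lagoon [equinox raven]] mason].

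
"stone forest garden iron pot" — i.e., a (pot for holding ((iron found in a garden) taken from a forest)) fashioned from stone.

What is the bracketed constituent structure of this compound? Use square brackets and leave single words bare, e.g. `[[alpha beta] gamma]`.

[stone [[forest [garden iron]] pot]]

Overall it is a kind of pot (specifically "forest garden iron pot"); the modifier is "stone".
Within "forest garden iron pot", the head is "pot" and the modifier is "forest garden iron".
Within "forest garden iron", the head is "iron" (specifically "garden iron") and the modifier is "forest".
Within "garden iron", the head is "iron" and the modifier is "garden".
Assembled: [stone [[forest [garden iron]] pot]].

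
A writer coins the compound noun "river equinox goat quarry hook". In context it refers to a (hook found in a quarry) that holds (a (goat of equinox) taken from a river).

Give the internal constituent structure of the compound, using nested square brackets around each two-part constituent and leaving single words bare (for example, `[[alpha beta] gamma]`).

[[river [equinox goat]] [quarry hook]]

Overall it is a kind of hook (specifically "quarry hook"); the modifier is "river equinox goat".
Within "river equinox goat", the head is "goat" (specifically "equinox goat") and the modifier is "river".
Within "equinox goat", the head is "goat" and the modifier is "equinox".
Within "quarry hook", the head is "hook" and the modifier is "quarry".
Assembled: [[river [equinox goat]] [quarry hook]].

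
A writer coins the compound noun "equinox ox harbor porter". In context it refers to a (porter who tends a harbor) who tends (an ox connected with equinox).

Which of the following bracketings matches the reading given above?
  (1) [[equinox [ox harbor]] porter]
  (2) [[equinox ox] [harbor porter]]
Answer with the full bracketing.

[[equinox ox] [harbor porter]]

The paraphrase's head is the "porter" part ("harbor porter"); its modifier is "equinox ox".
That top-level split, carried through the inner groups, gives [[equinox ox] [harbor porter]].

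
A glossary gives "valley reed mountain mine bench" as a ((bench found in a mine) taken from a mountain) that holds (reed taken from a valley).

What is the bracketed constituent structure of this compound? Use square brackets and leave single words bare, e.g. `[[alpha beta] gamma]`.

At the top level: head "bench" (specifically "mountain mine bench"); modifier "valley reed".
"valley reed" → head "reed", modifier "valley".
"mountain mine bench" → head "bench" (specifically "mine bench"), modifier "mountain".
"mine bench" → head "bench", modifier "mine".
Assembled: [[valley reed] [mountain [mine bench]]].

[[valley reed] [mountain [mine bench]]]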